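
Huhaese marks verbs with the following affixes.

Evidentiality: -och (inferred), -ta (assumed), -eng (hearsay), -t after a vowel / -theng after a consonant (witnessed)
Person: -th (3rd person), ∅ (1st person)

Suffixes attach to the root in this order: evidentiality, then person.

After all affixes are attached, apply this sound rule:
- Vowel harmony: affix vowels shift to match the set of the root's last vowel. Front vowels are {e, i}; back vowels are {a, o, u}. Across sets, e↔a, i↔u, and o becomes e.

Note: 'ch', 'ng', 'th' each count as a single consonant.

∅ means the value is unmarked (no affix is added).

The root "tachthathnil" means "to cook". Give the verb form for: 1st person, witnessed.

tachthathniltheng

Attach evidentiality witnessed -theng (after consonant 'l') → tachthathniltheng.
person = 1st person: zero marking, form stays tachthathniltheng.
Vowel harmony: no change.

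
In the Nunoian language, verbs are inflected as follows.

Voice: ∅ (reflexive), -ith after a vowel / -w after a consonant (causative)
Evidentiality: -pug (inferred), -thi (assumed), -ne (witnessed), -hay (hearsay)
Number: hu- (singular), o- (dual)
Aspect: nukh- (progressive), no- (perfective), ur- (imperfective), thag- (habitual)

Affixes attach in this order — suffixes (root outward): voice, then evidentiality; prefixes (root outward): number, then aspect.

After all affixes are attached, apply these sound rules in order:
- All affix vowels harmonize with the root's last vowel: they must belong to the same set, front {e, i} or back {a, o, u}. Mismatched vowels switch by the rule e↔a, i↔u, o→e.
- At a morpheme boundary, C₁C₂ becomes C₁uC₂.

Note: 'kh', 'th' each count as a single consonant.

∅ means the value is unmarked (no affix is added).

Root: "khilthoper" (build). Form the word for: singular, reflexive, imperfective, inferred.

voice = reflexive: zero marking, form stays khilthoper.
Attach number singular hu- → hukhilthoper.
Attach evidentiality inferred -pug → hukhilthoperpug.
Attach aspect imperfective ur- → urhukhilthoperpug.
Apply vowel harmony: urhukhilthoperpug → irhikhilthoperpig.
Apply epenthesis: irhikhilthoperpig → iruhikhilthoperupig.

iruhikhilthoperupig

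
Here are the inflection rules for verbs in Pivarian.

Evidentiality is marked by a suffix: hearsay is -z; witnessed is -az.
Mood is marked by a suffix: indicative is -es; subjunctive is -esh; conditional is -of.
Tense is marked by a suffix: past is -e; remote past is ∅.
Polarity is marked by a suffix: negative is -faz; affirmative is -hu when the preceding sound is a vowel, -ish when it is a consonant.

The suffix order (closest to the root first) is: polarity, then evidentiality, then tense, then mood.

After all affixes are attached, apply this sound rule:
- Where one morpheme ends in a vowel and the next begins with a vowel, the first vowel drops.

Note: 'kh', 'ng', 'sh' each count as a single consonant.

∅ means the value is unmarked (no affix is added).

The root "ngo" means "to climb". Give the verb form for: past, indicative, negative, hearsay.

Attach polarity negative -faz → ngofaz.
Attach evidentiality hearsay -z → ngofazz.
Attach tense past -e → ngofazze.
Attach mood indicative -es → ngofazzees.
Apply vowel deletion: ngofazzees → ngofazzes.

ngofazzes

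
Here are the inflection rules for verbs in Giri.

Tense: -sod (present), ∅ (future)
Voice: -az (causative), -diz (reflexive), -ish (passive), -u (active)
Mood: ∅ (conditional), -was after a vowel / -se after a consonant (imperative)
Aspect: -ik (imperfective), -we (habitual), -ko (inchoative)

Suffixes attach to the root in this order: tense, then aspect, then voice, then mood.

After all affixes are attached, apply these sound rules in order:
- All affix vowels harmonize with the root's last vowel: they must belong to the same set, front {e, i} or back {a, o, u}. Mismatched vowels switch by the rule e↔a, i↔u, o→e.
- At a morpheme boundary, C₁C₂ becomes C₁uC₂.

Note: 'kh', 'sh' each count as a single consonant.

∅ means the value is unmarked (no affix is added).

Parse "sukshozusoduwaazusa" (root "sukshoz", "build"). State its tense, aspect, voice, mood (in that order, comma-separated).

Segment: sukshoz-sod-we-az-se.
tense: -sod → present.
aspect: -we → habitual.
voice: -az → causative.
mood: -was/se → imperative.

present, habitual, causative, imperative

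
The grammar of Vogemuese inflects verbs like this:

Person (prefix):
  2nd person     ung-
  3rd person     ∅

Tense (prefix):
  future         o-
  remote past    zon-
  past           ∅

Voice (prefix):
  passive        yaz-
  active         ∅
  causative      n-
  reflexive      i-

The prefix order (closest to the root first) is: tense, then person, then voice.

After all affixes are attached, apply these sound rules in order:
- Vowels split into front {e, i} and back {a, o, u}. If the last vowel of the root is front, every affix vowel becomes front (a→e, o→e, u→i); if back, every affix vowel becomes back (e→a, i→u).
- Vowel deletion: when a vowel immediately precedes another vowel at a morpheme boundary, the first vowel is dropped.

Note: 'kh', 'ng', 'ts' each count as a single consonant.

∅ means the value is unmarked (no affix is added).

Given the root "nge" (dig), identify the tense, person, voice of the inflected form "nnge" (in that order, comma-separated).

past, 3rd person, causative

Segment: n-nge.
tense: ∅ → past.
person: ∅ → 3rd person.
voice: n- → causative.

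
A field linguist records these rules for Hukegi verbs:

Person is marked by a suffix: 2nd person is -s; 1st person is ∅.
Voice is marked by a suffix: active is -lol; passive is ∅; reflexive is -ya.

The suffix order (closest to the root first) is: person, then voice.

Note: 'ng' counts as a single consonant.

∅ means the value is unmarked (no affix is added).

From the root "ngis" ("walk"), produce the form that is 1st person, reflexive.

person = 1st person: zero marking, form stays ngis.
Attach voice reflexive -ya → ngisya.

ngisya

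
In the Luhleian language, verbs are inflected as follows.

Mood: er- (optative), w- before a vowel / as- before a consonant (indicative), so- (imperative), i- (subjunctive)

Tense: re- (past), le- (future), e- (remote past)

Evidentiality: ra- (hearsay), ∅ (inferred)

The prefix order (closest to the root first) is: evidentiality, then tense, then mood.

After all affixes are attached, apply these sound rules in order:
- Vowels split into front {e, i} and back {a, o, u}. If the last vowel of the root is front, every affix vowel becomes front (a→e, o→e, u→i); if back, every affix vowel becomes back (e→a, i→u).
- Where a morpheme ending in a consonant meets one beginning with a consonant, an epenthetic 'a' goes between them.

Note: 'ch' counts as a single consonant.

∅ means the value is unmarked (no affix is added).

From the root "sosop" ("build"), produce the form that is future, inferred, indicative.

evidentiality = inferred: zero marking, form stays sosop.
Attach tense future le- → lesosop.
Attach mood indicative as- (before consonant 'l') → aslesosop.
Apply vowel harmony: aslesosop → aslasosop.
Apply epenthesis: aslasosop → asalasosop.

asalasosop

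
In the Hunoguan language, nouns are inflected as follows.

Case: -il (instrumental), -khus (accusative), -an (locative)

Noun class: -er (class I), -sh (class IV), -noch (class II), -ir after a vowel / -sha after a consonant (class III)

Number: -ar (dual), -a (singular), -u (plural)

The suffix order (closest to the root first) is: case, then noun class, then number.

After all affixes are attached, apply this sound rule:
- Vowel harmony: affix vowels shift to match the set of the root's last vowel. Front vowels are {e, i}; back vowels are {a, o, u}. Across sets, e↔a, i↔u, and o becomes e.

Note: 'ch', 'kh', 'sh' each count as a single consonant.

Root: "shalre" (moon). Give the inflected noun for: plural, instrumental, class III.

shalreilshei

Attach case instrumental -il → shalreil.
Attach noun class class III -sha (after consonant 'l') → shalreilsha.
Attach number plural -u → shalreilshau.
Apply vowel harmony: shalreilshau → shalreilshei.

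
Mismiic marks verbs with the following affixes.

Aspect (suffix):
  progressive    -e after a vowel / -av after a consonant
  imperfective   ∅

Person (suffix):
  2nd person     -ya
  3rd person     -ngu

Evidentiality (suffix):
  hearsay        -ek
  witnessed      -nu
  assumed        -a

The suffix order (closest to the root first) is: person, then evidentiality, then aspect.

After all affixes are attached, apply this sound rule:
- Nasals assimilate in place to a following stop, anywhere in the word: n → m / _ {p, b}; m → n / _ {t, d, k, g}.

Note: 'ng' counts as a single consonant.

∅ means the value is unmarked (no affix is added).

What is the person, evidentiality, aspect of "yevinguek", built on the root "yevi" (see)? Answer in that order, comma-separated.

3rd person, hearsay, imperfective

Segment: yevi-ngu-ek.
person: -ngu → 3rd person.
evidentiality: -ek → hearsay.
aspect: ∅ → imperfective.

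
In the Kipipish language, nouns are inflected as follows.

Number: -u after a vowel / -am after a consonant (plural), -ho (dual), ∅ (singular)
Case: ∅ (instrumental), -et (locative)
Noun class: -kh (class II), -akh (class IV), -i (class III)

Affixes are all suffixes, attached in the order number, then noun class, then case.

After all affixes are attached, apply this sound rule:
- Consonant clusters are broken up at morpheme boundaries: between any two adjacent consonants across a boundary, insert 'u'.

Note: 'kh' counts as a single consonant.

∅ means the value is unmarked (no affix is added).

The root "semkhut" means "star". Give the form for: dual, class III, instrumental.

semkhutuhoi

Attach number dual -ho → semkhutho.
Attach noun class class III -i → semkhuthoi.
case = instrumental: zero marking, form stays semkhuthoi.
Apply epenthesis: semkhuthoi → semkhutuhoi.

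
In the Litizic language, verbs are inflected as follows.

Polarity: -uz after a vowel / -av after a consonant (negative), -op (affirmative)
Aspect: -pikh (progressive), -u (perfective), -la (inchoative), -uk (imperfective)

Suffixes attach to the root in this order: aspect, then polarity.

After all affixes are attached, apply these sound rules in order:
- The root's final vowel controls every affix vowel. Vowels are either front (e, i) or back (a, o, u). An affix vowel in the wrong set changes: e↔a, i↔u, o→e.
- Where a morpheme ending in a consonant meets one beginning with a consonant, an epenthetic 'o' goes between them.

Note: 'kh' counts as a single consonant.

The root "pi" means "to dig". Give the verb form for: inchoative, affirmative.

Attach aspect inchoative -la → pila.
Attach polarity affirmative -op → pilaop.
Apply vowel harmony: pilaop → pileep.
Epenthesis: no change.

pileep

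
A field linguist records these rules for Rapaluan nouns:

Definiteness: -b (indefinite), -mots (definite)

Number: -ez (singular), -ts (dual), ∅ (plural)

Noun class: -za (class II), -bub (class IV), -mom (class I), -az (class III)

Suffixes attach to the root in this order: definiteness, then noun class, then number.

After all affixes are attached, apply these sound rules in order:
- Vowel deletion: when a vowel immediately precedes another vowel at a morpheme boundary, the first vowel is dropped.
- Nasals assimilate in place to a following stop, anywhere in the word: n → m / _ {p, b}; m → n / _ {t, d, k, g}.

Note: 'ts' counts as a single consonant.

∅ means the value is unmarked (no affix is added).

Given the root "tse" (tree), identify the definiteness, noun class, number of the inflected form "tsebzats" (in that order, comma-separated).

indefinite, class II, dual

Segment: tse-b-za-ts.
definiteness: -b → indefinite.
noun class: -za → class II.
number: -ts → dual.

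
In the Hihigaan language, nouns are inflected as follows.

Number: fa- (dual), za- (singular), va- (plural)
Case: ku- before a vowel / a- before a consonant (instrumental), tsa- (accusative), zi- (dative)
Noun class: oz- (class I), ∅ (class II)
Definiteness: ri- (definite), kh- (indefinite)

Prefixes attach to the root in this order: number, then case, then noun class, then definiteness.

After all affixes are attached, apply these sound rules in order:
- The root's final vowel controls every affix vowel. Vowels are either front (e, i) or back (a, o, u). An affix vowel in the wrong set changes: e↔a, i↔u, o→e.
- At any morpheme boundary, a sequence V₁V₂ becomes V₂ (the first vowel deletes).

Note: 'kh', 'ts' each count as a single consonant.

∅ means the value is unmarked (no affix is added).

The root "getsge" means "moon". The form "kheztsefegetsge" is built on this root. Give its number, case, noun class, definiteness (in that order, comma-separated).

dual, accusative, class I, indefinite

Segment: kh-oz-tsa-fa-getsge.
number: fa- → dual.
case: tsa- → accusative.
noun class: oz- → class I.
definiteness: kh- → indefinite.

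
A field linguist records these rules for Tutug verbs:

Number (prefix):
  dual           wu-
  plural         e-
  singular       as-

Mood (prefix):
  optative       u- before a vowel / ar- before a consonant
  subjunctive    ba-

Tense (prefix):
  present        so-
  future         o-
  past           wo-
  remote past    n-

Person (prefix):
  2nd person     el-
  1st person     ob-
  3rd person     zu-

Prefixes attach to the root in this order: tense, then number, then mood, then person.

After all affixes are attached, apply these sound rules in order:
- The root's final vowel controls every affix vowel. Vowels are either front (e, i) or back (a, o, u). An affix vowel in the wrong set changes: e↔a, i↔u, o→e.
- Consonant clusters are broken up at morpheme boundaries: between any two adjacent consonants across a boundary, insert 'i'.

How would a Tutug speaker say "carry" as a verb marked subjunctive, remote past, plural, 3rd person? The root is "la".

Attach tense remote past n- → nla.
Attach number plural e- → enla.
Attach mood subjunctive ba- → baenla.
Attach person 3rd person zu- → zubaenla.
Apply vowel harmony: zubaenla → zubaanla.
Apply epenthesis: zubaanla → zubaanila.

zubaanila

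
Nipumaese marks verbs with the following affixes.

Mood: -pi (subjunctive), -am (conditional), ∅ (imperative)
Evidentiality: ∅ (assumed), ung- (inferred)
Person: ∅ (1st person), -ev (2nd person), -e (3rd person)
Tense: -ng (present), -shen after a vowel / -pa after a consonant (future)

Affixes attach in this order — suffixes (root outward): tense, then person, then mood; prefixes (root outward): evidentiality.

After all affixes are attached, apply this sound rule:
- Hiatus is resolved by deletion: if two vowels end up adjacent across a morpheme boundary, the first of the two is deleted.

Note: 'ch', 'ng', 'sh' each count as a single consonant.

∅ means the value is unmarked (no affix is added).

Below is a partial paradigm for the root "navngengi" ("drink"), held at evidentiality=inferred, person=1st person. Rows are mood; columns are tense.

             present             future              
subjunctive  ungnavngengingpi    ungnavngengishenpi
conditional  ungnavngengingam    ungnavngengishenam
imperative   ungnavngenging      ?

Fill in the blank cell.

Attach evidentiality inferred ung- → ungnavngengi.
Attach tense future -shen (after vowel 'i') → ungnavngengishen.
person = 1st person: zero marking, form stays ungnavngengishen.
mood = imperative: zero marking, form stays ungnavngengishen.
Vowel deletion: no change.

ungnavngengishen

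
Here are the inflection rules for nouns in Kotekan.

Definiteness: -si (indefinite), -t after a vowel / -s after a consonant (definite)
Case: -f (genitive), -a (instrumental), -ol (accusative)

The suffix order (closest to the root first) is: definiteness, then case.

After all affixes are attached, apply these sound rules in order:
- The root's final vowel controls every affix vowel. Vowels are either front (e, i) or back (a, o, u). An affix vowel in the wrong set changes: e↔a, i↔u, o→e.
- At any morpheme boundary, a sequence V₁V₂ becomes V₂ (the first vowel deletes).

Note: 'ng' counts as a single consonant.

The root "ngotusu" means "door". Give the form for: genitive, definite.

Attach definiteness definite -t (after vowel 'u') → ngotusut.
Attach case genitive -f → ngotusutf.
Vowel harmony: no change.
Vowel deletion: no change.

ngotusutf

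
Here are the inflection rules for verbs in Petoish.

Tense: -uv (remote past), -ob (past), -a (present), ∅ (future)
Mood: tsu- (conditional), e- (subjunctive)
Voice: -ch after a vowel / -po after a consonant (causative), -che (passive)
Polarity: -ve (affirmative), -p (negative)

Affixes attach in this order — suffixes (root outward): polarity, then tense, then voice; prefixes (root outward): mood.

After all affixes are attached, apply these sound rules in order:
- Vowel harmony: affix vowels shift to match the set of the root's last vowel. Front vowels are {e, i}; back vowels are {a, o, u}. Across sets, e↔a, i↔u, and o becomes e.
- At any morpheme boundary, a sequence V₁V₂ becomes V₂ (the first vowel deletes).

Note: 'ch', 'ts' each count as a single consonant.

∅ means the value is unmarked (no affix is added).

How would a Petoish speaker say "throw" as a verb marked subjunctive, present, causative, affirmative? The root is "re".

Attach mood subjunctive e- → ere.
Attach polarity affirmative -ve → ereve.
Attach tense present -a → erevea.
Attach voice causative -ch (after vowel 'a') → ereveach.
Apply vowel harmony: ereveach → ereveech.
Apply vowel deletion: ereveech → erevech.

erevech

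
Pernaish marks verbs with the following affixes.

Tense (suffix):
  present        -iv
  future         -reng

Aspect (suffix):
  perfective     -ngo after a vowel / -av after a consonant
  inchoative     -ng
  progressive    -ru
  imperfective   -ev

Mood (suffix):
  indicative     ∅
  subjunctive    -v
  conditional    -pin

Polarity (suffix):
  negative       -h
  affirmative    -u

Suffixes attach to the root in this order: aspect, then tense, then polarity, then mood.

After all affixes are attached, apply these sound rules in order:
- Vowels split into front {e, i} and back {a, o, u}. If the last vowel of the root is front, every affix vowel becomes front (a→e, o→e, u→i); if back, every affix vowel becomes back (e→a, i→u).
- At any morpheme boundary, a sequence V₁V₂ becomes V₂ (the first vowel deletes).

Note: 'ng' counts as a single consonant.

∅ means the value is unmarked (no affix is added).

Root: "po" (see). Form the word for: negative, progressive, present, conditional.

poruvhpun

Attach aspect progressive -ru → poru.
Attach tense present -iv → poruiv.
Attach polarity negative -h → poruivh.
Attach mood conditional -pin → poruivhpin.
Apply vowel harmony: poruivhpin → poruuvhpun.
Apply vowel deletion: poruuvhpun → poruvhpun.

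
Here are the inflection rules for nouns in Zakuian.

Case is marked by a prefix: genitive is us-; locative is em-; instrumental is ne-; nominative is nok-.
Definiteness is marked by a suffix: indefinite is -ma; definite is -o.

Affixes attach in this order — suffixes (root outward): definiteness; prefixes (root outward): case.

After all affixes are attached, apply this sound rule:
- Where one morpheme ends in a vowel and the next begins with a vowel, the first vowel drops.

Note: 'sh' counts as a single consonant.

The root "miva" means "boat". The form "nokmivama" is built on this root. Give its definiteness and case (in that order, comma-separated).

indefinite, nominative

Segment: nok-miva-ma.
definiteness: -ma → indefinite.
case: nok- → nominative.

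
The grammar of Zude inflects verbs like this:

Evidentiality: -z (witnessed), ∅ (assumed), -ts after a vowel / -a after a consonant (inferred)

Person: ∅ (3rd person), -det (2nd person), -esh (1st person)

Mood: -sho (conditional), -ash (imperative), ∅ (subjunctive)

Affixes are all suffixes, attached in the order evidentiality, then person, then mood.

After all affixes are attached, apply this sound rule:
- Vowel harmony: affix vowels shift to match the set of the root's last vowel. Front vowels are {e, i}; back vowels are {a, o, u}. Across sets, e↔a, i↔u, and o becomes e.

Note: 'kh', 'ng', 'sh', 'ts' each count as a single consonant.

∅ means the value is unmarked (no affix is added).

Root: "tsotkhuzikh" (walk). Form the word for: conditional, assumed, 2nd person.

tsotkhuzikhdetshe

evidentiality = assumed: zero marking, form stays tsotkhuzikh.
Attach person 2nd person -det → tsotkhuzikhdet.
Attach mood conditional -sho → tsotkhuzikhdetsho.
Apply vowel harmony: tsotkhuzikhdetsho → tsotkhuzikhdetshe.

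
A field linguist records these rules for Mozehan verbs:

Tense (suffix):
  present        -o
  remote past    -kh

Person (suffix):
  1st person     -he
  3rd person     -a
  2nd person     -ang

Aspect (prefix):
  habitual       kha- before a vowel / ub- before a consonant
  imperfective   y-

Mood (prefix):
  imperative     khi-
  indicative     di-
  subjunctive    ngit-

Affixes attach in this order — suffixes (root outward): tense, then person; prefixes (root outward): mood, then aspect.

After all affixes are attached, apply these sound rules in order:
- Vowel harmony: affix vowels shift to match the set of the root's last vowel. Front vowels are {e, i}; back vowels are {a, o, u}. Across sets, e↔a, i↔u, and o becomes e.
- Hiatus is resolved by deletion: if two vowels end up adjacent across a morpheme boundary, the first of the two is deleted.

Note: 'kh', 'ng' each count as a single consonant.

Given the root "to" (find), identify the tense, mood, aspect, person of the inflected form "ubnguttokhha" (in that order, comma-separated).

Segment: ub-ngit-to-kh-he.
tense: -kh → remote past.
mood: ngit- → subjunctive.
aspect: kha/ub- → habitual.
person: -he → 1st person.

remote past, subjunctive, habitual, 1st person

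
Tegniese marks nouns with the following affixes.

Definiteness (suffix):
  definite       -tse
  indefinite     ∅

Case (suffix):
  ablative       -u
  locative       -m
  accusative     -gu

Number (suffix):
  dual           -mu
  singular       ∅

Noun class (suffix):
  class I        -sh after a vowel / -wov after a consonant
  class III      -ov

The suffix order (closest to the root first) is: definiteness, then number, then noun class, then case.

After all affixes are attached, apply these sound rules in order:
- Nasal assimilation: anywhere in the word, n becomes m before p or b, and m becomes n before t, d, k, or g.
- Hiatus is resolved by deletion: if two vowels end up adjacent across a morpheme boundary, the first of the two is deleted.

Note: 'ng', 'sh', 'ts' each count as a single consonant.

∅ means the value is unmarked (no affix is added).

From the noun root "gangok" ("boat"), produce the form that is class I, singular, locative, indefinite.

gangokwovm

definiteness = indefinite: zero marking, form stays gangok.
number = singular: zero marking, form stays gangok.
Attach noun class class I -wov (after consonant 'k') → gangokwov.
Attach case locative -m → gangokwovm.
Nasal assimilation: no change.
Vowel deletion: no change.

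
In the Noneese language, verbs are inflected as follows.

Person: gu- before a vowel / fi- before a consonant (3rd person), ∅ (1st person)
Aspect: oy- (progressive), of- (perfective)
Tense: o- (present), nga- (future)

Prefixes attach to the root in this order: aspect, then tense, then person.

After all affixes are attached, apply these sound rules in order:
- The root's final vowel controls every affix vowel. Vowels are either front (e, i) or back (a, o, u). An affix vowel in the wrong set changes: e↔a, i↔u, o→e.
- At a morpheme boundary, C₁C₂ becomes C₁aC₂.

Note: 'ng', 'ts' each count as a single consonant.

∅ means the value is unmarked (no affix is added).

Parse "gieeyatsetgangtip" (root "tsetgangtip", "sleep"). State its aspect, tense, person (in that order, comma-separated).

Segment: gu-o-oy-tsetgangtip.
aspect: oy- → progressive.
tense: o- → present.
person: gu/fi- → 3rd person.

progressive, present, 3rd person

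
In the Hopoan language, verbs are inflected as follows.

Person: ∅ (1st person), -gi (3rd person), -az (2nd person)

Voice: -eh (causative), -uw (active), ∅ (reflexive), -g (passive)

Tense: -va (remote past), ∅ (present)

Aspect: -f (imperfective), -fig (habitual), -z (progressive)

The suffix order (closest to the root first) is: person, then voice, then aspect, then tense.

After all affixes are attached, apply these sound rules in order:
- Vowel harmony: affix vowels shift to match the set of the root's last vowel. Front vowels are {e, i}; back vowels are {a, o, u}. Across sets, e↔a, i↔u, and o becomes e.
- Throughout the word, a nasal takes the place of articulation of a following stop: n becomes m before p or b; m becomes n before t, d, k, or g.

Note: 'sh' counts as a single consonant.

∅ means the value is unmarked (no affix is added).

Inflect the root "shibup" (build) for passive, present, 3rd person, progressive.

Attach person 3rd person -gi → shibupgi.
Attach voice passive -g → shibupgig.
Attach aspect progressive -z → shibupgigz.
tense = present: zero marking, form stays shibupgigz.
Apply vowel harmony: shibupgigz → shibupgugz.
Nasal assimilation: no change.

shibupgugz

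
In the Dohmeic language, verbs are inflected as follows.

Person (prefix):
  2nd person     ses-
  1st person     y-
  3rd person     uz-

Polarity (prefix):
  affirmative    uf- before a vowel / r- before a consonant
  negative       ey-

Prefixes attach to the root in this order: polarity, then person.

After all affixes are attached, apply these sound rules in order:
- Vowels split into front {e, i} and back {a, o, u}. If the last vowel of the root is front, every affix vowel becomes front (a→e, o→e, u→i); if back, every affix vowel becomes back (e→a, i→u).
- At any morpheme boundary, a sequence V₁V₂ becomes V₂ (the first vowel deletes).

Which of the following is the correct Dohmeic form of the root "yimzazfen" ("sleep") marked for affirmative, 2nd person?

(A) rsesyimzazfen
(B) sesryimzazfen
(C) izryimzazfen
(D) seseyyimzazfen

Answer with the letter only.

B

Attach polarity affirmative r- (before consonant 'y') → ryimzazfen.
Attach person 2nd person ses- → sesryimzazfen.
Vowel harmony: no change.
Vowel deletion: no change.
So the correct form is sesryimzazfen, option (B).
(D) seseyyimzazfen is wrong: it uses negative instead of affirmative for polarity.
(A) rsesyimzazfen is wrong: it has the affixes in the wrong order.
(C) izryimzazfen is wrong: it uses 3rd person instead of 2nd person for person.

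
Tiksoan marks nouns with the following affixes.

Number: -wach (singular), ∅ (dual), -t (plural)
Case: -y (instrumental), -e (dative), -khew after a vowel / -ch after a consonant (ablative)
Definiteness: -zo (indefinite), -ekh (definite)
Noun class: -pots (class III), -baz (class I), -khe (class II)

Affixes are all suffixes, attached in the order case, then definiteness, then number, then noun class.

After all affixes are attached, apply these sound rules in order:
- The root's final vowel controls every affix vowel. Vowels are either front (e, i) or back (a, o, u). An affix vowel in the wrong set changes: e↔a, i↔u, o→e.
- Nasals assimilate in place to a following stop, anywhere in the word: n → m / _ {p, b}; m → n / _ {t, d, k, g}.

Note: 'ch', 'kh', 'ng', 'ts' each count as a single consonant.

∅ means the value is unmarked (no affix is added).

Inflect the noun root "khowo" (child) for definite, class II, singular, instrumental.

khowoyakhwachkha

Attach case instrumental -y → khowoy.
Attach definiteness definite -ekh → khowoyekh.
Attach number singular -wach → khowoyekhwach.
Attach noun class class II -khe → khowoyekhwachkhe.
Apply vowel harmony: khowoyekhwachkhe → khowoyakhwachkha.
Nasal assimilation: no change.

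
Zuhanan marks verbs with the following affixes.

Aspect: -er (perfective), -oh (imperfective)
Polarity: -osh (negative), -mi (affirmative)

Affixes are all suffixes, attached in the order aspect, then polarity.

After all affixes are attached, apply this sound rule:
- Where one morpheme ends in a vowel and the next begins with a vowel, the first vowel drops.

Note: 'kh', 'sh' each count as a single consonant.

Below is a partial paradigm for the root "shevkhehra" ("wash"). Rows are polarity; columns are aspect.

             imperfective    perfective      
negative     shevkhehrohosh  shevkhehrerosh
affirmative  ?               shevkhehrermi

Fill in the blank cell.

shevkhehrohmi

Attach aspect imperfective -oh → shevkhehraoh.
Attach polarity affirmative -mi → shevkhehraohmi.
Apply vowel deletion: shevkhehraohmi → shevkhehrohmi.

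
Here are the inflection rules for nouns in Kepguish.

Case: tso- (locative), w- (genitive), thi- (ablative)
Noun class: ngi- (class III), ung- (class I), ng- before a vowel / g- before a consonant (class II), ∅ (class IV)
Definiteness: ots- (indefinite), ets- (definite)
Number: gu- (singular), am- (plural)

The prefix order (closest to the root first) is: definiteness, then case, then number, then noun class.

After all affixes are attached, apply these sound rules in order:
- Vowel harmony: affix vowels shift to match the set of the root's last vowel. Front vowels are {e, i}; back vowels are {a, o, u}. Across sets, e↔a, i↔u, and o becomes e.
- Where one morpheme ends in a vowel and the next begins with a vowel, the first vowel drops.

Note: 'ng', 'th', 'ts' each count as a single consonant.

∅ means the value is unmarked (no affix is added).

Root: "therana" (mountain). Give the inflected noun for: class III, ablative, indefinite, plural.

ngamthotstherana

Attach definiteness indefinite ots- → otstherana.
Attach case ablative thi- → thiotstherana.
Attach number plural am- → amthiotstherana.
Attach noun class class III ngi- → ngiamthiotstherana.
Apply vowel harmony: ngiamthiotstherana → nguamthuotstherana.
Apply vowel deletion: nguamthuotstherana → ngamthotstherana.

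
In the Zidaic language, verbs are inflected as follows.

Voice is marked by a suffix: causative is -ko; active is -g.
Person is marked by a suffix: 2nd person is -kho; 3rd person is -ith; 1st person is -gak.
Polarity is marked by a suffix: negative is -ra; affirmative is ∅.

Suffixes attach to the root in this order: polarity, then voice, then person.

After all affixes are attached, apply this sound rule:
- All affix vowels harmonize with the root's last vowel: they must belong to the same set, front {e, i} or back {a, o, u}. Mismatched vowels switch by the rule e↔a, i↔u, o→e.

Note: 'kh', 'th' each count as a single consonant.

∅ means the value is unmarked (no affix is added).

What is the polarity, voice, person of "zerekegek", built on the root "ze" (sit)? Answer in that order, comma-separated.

negative, causative, 1st person

Segment: ze-ra-ko-gak.
polarity: -ra → negative.
voice: -ko → causative.
person: -gak → 1st person.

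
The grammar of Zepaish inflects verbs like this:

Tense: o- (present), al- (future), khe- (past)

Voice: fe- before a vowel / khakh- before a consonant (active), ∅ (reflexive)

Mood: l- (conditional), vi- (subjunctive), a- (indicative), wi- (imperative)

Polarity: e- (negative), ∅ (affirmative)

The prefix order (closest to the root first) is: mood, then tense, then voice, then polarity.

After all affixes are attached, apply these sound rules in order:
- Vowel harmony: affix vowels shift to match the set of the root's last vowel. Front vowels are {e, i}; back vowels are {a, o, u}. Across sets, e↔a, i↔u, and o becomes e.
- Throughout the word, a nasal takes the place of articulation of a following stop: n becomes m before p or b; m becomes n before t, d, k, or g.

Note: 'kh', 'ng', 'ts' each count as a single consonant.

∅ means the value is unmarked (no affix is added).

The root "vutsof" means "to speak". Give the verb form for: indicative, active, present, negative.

afaoavutsof

Attach mood indicative a- → avutsof.
Attach tense present o- → oavutsof.
Attach voice active fe- (before vowel 'o') → feoavutsof.
Attach polarity negative e- → efeoavutsof.
Apply vowel harmony: efeoavutsof → afaoavutsof.
Nasal assimilation: no change.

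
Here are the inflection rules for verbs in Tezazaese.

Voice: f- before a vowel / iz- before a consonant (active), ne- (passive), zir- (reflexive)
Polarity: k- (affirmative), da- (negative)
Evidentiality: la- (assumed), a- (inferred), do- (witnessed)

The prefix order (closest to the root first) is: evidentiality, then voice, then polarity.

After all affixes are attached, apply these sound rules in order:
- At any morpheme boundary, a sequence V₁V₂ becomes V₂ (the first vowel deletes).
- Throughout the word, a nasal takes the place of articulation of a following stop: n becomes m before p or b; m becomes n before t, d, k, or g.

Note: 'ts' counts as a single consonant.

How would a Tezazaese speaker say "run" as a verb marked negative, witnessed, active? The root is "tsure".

Attach evidentiality witnessed do- → dotsure.
Attach voice active iz- (before consonant 'd') → izdotsure.
Attach polarity negative da- → daizdotsure.
Apply vowel deletion: daizdotsure → dizdotsure.
Nasal assimilation: no change.

dizdotsure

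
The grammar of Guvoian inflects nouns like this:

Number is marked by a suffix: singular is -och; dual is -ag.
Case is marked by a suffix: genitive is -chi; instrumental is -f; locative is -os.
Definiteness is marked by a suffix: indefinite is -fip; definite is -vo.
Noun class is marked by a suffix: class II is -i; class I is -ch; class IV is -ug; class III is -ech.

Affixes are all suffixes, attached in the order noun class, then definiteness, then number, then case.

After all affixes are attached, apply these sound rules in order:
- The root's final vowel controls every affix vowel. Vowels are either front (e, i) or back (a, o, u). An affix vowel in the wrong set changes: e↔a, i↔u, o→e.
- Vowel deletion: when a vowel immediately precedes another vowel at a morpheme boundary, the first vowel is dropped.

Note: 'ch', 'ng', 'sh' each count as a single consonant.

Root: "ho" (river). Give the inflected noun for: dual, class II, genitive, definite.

huvagchu

Attach noun class class II -i → hoi.
Attach definiteness definite -vo → hoivo.
Attach number dual -ag → hoivoag.
Attach case genitive -chi → hoivoagchi.
Apply vowel harmony: hoivoagchi → houvoagchu.
Apply vowel deletion: houvoagchu → huvagchu.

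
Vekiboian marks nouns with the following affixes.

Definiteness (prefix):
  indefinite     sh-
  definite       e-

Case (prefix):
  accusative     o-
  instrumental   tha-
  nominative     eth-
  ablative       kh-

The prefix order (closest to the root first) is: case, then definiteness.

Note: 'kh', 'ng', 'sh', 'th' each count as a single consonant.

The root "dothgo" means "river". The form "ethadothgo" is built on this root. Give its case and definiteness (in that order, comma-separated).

instrumental, definite

Segment: e-tha-dothgo.
case: tha- → instrumental.
definiteness: e- → definite.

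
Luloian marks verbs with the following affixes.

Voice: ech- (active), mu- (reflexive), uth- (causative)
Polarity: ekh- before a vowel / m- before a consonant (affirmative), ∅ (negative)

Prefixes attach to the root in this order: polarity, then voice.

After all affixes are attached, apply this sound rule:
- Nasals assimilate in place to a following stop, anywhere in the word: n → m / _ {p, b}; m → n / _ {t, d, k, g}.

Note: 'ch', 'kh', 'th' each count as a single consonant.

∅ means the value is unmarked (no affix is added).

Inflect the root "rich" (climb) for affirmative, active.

Attach polarity affirmative m- (before consonant 'r') → mrich.
Attach voice active ech- → echmrich.
Nasal assimilation: no change.

echmrich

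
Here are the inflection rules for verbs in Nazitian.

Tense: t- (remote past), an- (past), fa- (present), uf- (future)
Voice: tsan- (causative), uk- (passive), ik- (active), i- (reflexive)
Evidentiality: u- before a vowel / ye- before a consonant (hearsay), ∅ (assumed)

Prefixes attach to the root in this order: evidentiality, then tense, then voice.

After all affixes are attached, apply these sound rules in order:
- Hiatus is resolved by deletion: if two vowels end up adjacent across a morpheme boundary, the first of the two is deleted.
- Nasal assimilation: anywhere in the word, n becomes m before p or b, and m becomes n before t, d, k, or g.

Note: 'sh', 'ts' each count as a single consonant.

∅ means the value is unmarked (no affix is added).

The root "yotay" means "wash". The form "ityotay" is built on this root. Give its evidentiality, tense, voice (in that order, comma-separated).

assumed, remote past, reflexive

Segment: i-t-yotay.
evidentiality: ∅ → assumed.
tense: t- → remote past.
voice: i- → reflexive.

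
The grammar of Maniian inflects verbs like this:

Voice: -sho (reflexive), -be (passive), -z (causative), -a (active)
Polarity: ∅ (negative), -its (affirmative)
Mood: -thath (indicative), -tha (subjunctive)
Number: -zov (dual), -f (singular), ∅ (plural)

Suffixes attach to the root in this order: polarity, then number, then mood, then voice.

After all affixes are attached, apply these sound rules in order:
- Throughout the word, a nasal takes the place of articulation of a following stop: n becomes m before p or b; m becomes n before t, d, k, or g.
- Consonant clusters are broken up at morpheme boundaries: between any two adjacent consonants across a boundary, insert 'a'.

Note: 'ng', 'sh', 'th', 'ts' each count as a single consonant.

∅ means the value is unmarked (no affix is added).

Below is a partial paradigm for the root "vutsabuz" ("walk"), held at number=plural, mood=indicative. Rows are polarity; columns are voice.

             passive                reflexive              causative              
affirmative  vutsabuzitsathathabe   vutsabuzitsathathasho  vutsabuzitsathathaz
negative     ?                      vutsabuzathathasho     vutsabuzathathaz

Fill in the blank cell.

vutsabuzathathabe

polarity = negative: zero marking, form stays vutsabuz.
number = plural: zero marking, form stays vutsabuz.
Attach mood indicative -thath → vutsabuzthath.
Attach voice passive -be → vutsabuzthathbe.
Nasal assimilation: no change.
Apply epenthesis: vutsabuzthathbe → vutsabuzathathabe.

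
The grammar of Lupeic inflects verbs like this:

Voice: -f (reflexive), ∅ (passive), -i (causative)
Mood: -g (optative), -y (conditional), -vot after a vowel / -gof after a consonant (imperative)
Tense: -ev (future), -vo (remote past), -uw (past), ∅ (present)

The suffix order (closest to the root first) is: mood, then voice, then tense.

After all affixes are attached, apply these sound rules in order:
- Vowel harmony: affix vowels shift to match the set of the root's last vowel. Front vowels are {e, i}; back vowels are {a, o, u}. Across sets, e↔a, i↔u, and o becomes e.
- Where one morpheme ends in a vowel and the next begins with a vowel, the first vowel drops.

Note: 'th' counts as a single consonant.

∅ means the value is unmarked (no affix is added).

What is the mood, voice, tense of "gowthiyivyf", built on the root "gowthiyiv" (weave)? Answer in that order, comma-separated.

Segment: gowthiyiv-y-f.
mood: -y → conditional.
voice: -f → reflexive.
tense: ∅ → present.

conditional, reflexive, present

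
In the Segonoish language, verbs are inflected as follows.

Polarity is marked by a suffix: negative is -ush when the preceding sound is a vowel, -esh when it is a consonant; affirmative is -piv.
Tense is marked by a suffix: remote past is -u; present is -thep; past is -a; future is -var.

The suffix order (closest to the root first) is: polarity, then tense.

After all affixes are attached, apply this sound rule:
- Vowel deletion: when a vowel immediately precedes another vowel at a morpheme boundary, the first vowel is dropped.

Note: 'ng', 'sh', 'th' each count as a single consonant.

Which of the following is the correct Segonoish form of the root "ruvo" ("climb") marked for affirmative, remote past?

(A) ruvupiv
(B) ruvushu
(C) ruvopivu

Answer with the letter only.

C

Attach polarity affirmative -piv → ruvopiv.
Attach tense remote past -u → ruvopivu.
Vowel deletion: no change.
So the correct form is ruvopivu, option (C).
(B) ruvushu is wrong: it uses negative instead of affirmative for polarity.
(A) ruvupiv is wrong: it has the affixes in the wrong order.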